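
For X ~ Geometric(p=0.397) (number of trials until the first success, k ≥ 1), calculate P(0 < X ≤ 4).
0.867788

We have X ~ Geometric(p=0.397) (number of trials until the first success, k ≥ 1).

To find P(0 < X ≤ 4), we use:
P(0 < X ≤ 4) = P(X ≤ 4) - P(X ≤ 0)
                 = F(4) - F(0)
                 = 0.867788 - 0.000000
                 = 0.867788

So there's approximately a 86.8% chance that X falls in this range.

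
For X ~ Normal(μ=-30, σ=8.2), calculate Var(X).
67.2400

We have X ~ Normal(μ=-30, σ=8.2).

For a Normal distribution with μ=-30, σ=8.2:
Var(X) = 67.2400

The variance measures the spread of the distribution around the mean.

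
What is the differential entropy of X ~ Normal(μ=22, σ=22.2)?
4.5190 nats

We have X ~ Normal(μ=22, σ=22.2).

The differential entropy measures the uncertainty or information content of the distribution.

For a Normal distribution with μ=22, σ=22.2:
h(X) = 4.5190 nats

(In bits, this would be 6.5196 bits.)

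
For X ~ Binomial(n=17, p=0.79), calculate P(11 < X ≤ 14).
0.597659

We have X ~ Binomial(n=17, p=0.79).

To find P(11 < X ≤ 14), we use:
P(11 < X ≤ 14) = P(X ≤ 14) - P(X ≤ 11)
                 = F(14) - F(11)
                 = 0.724913 - 0.127254
                 = 0.597659

So there's approximately a 59.8% chance that X falls in this range.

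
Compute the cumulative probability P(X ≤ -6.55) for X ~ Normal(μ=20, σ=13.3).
0.022954

We have X ~ Normal(μ=20, σ=13.3).

The CDF gives us P(X ≤ k).

Using the CDF:
P(X ≤ -6.55) = 0.022954

This means there's approximately a 2.3% chance that X is at most -6.55.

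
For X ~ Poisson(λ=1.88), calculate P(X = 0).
0.152590

We have X ~ Poisson(λ=1.88).

For a Poisson distribution, the PMF gives us the probability of each outcome.

Using the PMF formula:
P(X = 0) = 0.152590

Rounded to 4 decimal places: 0.1526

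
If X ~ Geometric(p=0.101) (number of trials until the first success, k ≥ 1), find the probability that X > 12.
0.278687

We have X ~ Geometric(p=0.101) (number of trials until the first success, k ≥ 1).

P(X > 12) = 1 - P(X ≤ 12)
                = 1 - F(12)
                = 1 - 0.721313
                = 0.278687

So there's approximately a 27.9% chance that X exceeds 12.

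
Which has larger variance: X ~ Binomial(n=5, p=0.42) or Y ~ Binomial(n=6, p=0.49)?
Y has larger variance (1.4994 > 1.2180)

Compute the variance for each distribution:

X ~ Binomial(n=5, p=0.42):
Var(X) = 1.2180

Y ~ Binomial(n=6, p=0.49):
Var(Y) = 1.4994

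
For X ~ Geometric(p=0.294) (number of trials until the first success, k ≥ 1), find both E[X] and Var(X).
E[X] = 3.4014, Var(X) = 8.1679

We have X ~ Geometric(p=0.294) (number of trials until the first success, k ≥ 1).

For a Geometric distribution with p=0.294 (number of trials until the first success, k ≥ 1):

Expected value:
E[X] = 3.4014

Variance:
Var(X) = 8.1679

Standard deviation:
σ = √Var(X) = 2.8580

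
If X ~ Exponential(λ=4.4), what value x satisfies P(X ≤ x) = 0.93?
0.6044

We have X ~ Exponential(λ=4.4).

We want to find x such that P(X ≤ x) = 0.93.

This is the 93rd percentile, which means 93% of values fall below this point.

Using the inverse CDF (quantile function):
x = F⁻¹(0.93) = 0.6044

Verification: P(X ≤ 0.6044) = 0.93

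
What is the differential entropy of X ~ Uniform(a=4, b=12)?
2.0794 nats

We have X ~ Uniform(a=4, b=12).

The differential entropy measures the uncertainty or information content of the distribution.

For a Uniform distribution with a=4, b=12:
h(X) = 2.0794 nats

(In bits, this would be 3.0000 bits.)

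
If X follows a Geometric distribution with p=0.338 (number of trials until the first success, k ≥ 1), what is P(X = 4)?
0.098060

We have X ~ Geometric(p=0.338) (number of trials until the first success, k ≥ 1).

For a Geometric distribution, the PMF gives us the probability of each outcome.

Using the PMF formula:
P(X = 4) = 0.098060

Rounded to 4 decimal places: 0.0981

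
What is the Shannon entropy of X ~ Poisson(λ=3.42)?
2.0027 nats

We have X ~ Poisson(λ=3.42).

The Shannon entropy measures the uncertainty or information content of the distribution.

For a Poisson distribution with λ=3.42:
H(X) = 2.0027 nats

(In bits, this would be 2.8893 bits.)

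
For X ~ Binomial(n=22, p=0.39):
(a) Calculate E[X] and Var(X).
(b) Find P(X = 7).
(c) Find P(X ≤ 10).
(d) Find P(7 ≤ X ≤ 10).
(a) E[X] = 8.5800, Var(X) = 5.2338
(b) P(X = 7) = 0.141006
(c) P(X ≤ 10) = 0.800463
(d) P(7 ≤ X ≤ 10) = 0.617872

We have X ~ Binomial(n=22, p=0.39).

(a) Moments:
E[X] = 8.5800
Var(X) = 5.2338
σ = √Var(X) = 2.2877

(b) Point probability using PMF:
P(X = 7) = 0.141006

(c) Cumulative probability using CDF:
P(X ≤ 10) = F(10) = 0.800463

(d) Range probability:
P(7 ≤ X ≤ 10) = P(X ≤ 10) - P(X ≤ 6)
                   = F(10) - F(6)
                   = 0.800463 - 0.182591
                   = 0.617872

This means approximately 61.8% of outcomes fall in the interval [7, 10].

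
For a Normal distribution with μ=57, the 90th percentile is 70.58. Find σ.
σ = 10.5965

For X ~ Normal(μ, σ), the p-th percentile satisfies x = μ + z_p × σ,
where z_p = Φ⁻¹(p) is the standard normal quantile.

Step 1: z_{0.9} = Φ⁻¹(0.9) = 1.2816

Step 2: Solve for σ:
70.58 = 57 + 1.2816 × σ
σ = (70.58 - 57) / 1.2816
σ = 13.58 / 1.2816
σ = 10.5965

Verification: μ + z × σ = 57 + 1.2816 × 10.5965 = 70.58 ✓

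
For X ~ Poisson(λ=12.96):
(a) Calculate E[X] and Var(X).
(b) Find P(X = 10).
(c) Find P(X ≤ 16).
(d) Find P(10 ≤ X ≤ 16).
(a) E[X] = 12.9600, Var(X) = 12.9600
(b) P(X = 10) = 0.086662
(c) P(X ≤ 16) = 0.838355
(d) P(10 ≤ X ≤ 16) = 0.669885

We have X ~ Poisson(λ=12.96).

(a) Moments:
E[X] = 12.9600
Var(X) = 12.9600
σ = √Var(X) = 3.6000

(b) Point probability using PMF:
P(X = 10) = 0.086662

(c) Cumulative probability using CDF:
P(X ≤ 16) = F(16) = 0.838355

(d) Range probability:
P(10 ≤ X ≤ 16) = P(X ≤ 16) - P(X ≤ 9)
                   = F(16) - F(9)
                   = 0.838355 - 0.168470
                   = 0.669885

This means approximately 67.0% of outcomes fall in the interval [10, 16].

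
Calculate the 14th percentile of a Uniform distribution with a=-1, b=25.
2.6400

We have X ~ Uniform(a=-1, b=25).

We want to find x such that P(X ≤ x) = 0.14.

This is the 14th percentile, which means 14% of values fall below this point.

Using the inverse CDF (quantile function):
x = F⁻¹(0.14) = 2.6400

Verification: P(X ≤ 2.6400) = 0.14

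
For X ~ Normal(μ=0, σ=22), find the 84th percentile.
21.8781

We have X ~ Normal(μ=0, σ=22).

We want to find x such that P(X ≤ x) = 0.84.

This is the 84th percentile, which means 84% of values fall below this point.

Using the inverse CDF (quantile function):
x = F⁻¹(0.84) = 21.8781

Verification: P(X ≤ 21.8781) = 0.84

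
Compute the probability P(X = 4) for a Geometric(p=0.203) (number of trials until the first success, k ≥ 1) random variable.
0.102771

We have X ~ Geometric(p=0.203) (number of trials until the first success, k ≥ 1).

For a Geometric distribution, the PMF gives us the probability of each outcome.

Using the PMF formula:
P(X = 4) = 0.102771

Rounded to 4 decimal places: 0.1028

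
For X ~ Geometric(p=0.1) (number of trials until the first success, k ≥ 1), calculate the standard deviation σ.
9.4868

We have X ~ Geometric(p=0.1) (number of trials until the first success, k ≥ 1).

For a Geometric distribution with p=0.1 (number of trials until the first success, k ≥ 1):
σ = √Var(X) = 9.4868

The standard deviation is the square root of the variance.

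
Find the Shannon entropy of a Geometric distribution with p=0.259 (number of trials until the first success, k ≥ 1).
2.2085 nats

We have X ~ Geometric(p=0.259) (number of trials until the first success, k ≥ 1).

The Shannon entropy measures the uncertainty or information content of the distribution.

For a Geometric distribution with p=0.259 (number of trials until the first success, k ≥ 1):
H(X) = 2.2085 nats

(In bits, this would be 3.1862 bits.)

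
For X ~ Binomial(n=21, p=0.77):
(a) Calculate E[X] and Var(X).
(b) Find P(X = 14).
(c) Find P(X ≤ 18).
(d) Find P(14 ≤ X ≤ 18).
(a) E[X] = 16.1700, Var(X) = 3.7191
(b) P(X = 14) = 0.101969
(c) P(X ≤ 18) = 0.892493
(d) P(14 ≤ X ≤ 18) = 0.804723

We have X ~ Binomial(n=21, p=0.77).

(a) Moments:
E[X] = 16.1700
Var(X) = 3.7191
σ = √Var(X) = 1.9285

(b) Point probability using PMF:
P(X = 14) = 0.101969

(c) Cumulative probability using CDF:
P(X ≤ 18) = F(18) = 0.892493

(d) Range probability:
P(14 ≤ X ≤ 18) = P(X ≤ 18) - P(X ≤ 13)
                   = F(18) - F(13)
                   = 0.892493 - 0.087770
                   = 0.804723

This means approximately 80.5% of outcomes fall in the interval [14, 18].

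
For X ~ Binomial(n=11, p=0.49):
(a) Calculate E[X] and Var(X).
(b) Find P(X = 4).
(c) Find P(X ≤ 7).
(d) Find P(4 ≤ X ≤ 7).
(a) E[X] = 5.3900, Var(X) = 2.7489
(b) P(X = 4) = 0.170722
(c) P(X ≤ 7) = 0.899099
(d) P(4 ≤ X ≤ 7) = 0.772407

We have X ~ Binomial(n=11, p=0.49).

(a) Moments:
E[X] = 5.3900
Var(X) = 2.7489
σ = √Var(X) = 1.6580

(b) Point probability using PMF:
P(X = 4) = 0.170722

(c) Cumulative probability using CDF:
P(X ≤ 7) = F(7) = 0.899099

(d) Range probability:
P(4 ≤ X ≤ 7) = P(X ≤ 7) - P(X ≤ 3)
                   = F(7) - F(3)
                   = 0.899099 - 0.126692
                   = 0.772407

This means approximately 77.2% of outcomes fall in the interval [4, 7].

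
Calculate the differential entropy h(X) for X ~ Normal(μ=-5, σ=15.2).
4.1402 nats

We have X ~ Normal(μ=-5, σ=15.2).

The differential entropy measures the uncertainty or information content of the distribution.

For a Normal distribution with μ=-5, σ=15.2:
h(X) = 4.1402 nats

(In bits, this would be 5.9731 bits.)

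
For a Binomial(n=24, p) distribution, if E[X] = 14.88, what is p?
p = 0.62

For a Binomial(n, p) distribution:
E[X] = n × p

Given n = 24 and E[X] = 14.88:
14.88 = 24 × p
p = 14.88 / 24 = 0.62

Verification: Binomial(24, 0.62) has E[X] = 14.88 ✓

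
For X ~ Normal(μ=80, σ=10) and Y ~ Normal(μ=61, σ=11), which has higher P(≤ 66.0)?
Y has higher probability (P(Y ≤ 66.0) = 0.6753 > P(X ≤ 66.0) = 0.0808)

Compute P(≤ 66.0) for each distribution:

X ~ Normal(μ=80, σ=10):
P(X ≤ 66.0) = 0.0808

Y ~ Normal(μ=61, σ=11):
P(Y ≤ 66.0) = 0.6753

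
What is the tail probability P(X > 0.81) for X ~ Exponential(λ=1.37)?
0.329658

We have X ~ Exponential(λ=1.37).

P(X > 0.81) = 1 - P(X ≤ 0.81)
                = 1 - F(0.81)
                = 1 - 0.670342
                = 0.329658

So there's approximately a 33.0% chance that X exceeds 0.81.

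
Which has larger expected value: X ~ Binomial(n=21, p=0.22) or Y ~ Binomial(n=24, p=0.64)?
Y has larger mean (15.3600 > 4.6200)

Compute the expected value for each distribution:

X ~ Binomial(n=21, p=0.22):
E[X] = 4.6200

Y ~ Binomial(n=24, p=0.64):
E[Y] = 15.3600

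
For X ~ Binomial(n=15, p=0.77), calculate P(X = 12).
0.240483

We have X ~ Binomial(n=15, p=0.77).

For a Binomial distribution, the PMF gives us the probability of each outcome.

Using the PMF formula:
P(X = 12) = 0.240483

Rounded to 4 decimal places: 0.2405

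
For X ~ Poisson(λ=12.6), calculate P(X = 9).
0.074381

We have X ~ Poisson(λ=12.6).

For a Poisson distribution, the PMF gives us the probability of each outcome.

Using the PMF formula:
P(X = 9) = 0.074381

Rounded to 4 decimal places: 0.0744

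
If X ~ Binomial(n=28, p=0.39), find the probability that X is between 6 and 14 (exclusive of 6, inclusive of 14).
0.876256

We have X ~ Binomial(n=28, p=0.39).

To find P(6 < X ≤ 14), we use:
P(6 < X ≤ 14) = P(X ≤ 14) - P(X ≤ 6)
                 = F(14) - F(6)
                 = 0.915940 - 0.039684
                 = 0.876256

So there's approximately a 87.6% chance that X falls in this range.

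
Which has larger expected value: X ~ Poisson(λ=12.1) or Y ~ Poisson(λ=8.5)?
X has larger mean (12.1000 > 8.5000)

Compute the expected value for each distribution:

X ~ Poisson(λ=12.1):
E[X] = 12.1000

Y ~ Poisson(λ=8.5):
E[Y] = 8.5000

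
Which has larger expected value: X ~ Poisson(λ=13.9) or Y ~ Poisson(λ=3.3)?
X has larger mean (13.9000 > 3.3000)

Compute the expected value for each distribution:

X ~ Poisson(λ=13.9):
E[X] = 13.9000

Y ~ Poisson(λ=3.3):
E[Y] = 3.3000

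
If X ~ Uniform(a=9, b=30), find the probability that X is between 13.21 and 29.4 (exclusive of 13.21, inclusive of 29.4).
0.770952

We have X ~ Uniform(a=9, b=30).

To find P(13.21 < X ≤ 29.4), we use:
P(13.21 < X ≤ 29.4) = P(X ≤ 29.4) - P(X ≤ 13.21)
                 = F(29.4) - F(13.21)
                 = 0.971429 - 0.200476
                 = 0.770952

So there's approximately a 77.1% chance that X falls in this range.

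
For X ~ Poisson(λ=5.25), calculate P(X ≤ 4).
0.397774

We have X ~ Poisson(λ=5.25).

The CDF gives us P(X ≤ k).

Using the CDF:
P(X ≤ 4) = 0.397774

This means there's approximately a 39.8% chance that X is at most 4.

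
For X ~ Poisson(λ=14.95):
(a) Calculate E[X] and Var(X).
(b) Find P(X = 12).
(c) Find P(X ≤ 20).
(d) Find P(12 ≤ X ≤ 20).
(a) E[X] = 14.9500, Var(X) = 14.9500
(b) P(X = 12) = 0.083686
(c) P(X ≤ 20) = 0.919102
(d) P(12 ≤ X ≤ 20) = 0.731014

We have X ~ Poisson(λ=14.95).

(a) Moments:
E[X] = 14.9500
Var(X) = 14.9500
σ = √Var(X) = 3.8665

(b) Point probability using PMF:
P(X = 12) = 0.083686

(c) Cumulative probability using CDF:
P(X ≤ 20) = F(20) = 0.919102

(d) Range probability:
P(12 ≤ X ≤ 20) = P(X ≤ 20) - P(X ≤ 11)
                   = F(20) - F(11)
                   = 0.919102 - 0.188088
                   = 0.731014

This means approximately 73.1% of outcomes fall in the interval [12, 20].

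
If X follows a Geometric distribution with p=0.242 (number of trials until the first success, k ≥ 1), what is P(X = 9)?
0.026374

We have X ~ Geometric(p=0.242) (number of trials until the first success, k ≥ 1).

For a Geometric distribution, the PMF gives us the probability of each outcome.

Using the PMF formula:
P(X = 9) = 0.026374

Rounded to 4 decimal places: 0.0264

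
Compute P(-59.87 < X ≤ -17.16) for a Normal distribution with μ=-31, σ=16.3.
0.763815

We have X ~ Normal(μ=-31, σ=16.3).

To find P(-59.87 < X ≤ -17.16), we use:
P(-59.87 < X ≤ -17.16) = P(X ≤ -17.16) - P(X ≤ -59.87)
                 = F(-17.16) - F(-59.87)
                 = 0.802082 - 0.038267
                 = 0.763815

So there's approximately a 76.4% chance that X falls in this range.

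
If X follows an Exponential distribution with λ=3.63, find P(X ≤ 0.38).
0.748270

We have X ~ Exponential(λ=3.63).

The CDF gives us P(X ≤ k).

Using the CDF:
P(X ≤ 0.38) = 0.748270

This means there's approximately a 74.8% chance that X is at most 0.38.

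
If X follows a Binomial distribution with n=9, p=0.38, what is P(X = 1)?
0.074672

We have X ~ Binomial(n=9, p=0.38).

For a Binomial distribution, the PMF gives us the probability of each outcome.

Using the PMF formula:
P(X = 1) = 0.074672

Rounded to 4 decimal places: 0.0747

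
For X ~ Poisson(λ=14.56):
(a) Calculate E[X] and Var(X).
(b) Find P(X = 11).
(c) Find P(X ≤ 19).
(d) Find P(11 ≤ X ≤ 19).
(a) E[X] = 14.5600, Var(X) = 14.5600
(b) P(X = 11) = 0.074181
(c) P(X ≤ 19) = 0.898301
(d) P(11 ≤ X ≤ 19) = 0.756835

We have X ~ Poisson(λ=14.56).

(a) Moments:
E[X] = 14.5600
Var(X) = 14.5600
σ = √Var(X) = 3.8158

(b) Point probability using PMF:
P(X = 11) = 0.074181

(c) Cumulative probability using CDF:
P(X ≤ 19) = F(19) = 0.898301

(d) Range probability:
P(11 ≤ X ≤ 19) = P(X ≤ 19) - P(X ≤ 10)
                   = F(19) - F(10)
                   = 0.898301 - 0.141467
                   = 0.756835

This means approximately 75.7% of outcomes fall in the interval [11, 19].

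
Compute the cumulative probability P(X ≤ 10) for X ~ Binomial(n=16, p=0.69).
0.373552

We have X ~ Binomial(n=16, p=0.69).

The CDF gives us P(X ≤ k).

Using the CDF:
P(X ≤ 10) = 0.373552

This means there's approximately a 37.4% chance that X is at most 10.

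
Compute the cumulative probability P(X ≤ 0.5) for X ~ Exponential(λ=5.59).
0.938885

We have X ~ Exponential(λ=5.59).

The CDF gives us P(X ≤ k).

Using the CDF:
P(X ≤ 0.5) = 0.938885

This means there's approximately a 93.9% chance that X is at most 0.5.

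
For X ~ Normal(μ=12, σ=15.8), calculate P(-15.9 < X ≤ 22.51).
0.708323

We have X ~ Normal(μ=12, σ=15.8).

To find P(-15.9 < X ≤ 22.51), we use:
P(-15.9 < X ≤ 22.51) = P(X ≤ 22.51) - P(X ≤ -15.9)
                 = F(22.51) - F(-15.9)
                 = 0.747035 - 0.038713
                 = 0.708323

So there's approximately a 70.8% chance that X falls in this range.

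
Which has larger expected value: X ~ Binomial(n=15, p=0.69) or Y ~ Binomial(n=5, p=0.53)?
X has larger mean (10.3500 > 2.6500)

Compute the expected value for each distribution:

X ~ Binomial(n=15, p=0.69):
E[X] = 10.3500

Y ~ Binomial(n=5, p=0.53):
E[Y] = 2.6500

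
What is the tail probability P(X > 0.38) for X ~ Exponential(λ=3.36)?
0.278928

We have X ~ Exponential(λ=3.36).

P(X > 0.38) = 1 - P(X ≤ 0.38)
                = 1 - F(0.38)
                = 1 - 0.721072
                = 0.278928

So there's approximately a 27.9% chance that X exceeds 0.38.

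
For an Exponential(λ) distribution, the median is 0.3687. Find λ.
λ = 1.8800

For X ~ Exponential(λ), the CDF is F(x) = 1 - e^(-λx).
The median m satisfies F(m) = 0.5:
1 - e^(-λm) = 0.5
e^(-λm) = 0.5
λm = ln(2)
m = ln(2) / λ

Given m = 0.3687:
λ = ln(2) / 0.3687 = 0.693147 / 0.3687 = 1.8800

Verification: ln(2) / 1.8800 = 0.3687 ✓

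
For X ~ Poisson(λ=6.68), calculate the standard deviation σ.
2.5846

We have X ~ Poisson(λ=6.68).

For a Poisson distribution with λ=6.68:
σ = √Var(X) = 2.5846

The standard deviation is the square root of the variance.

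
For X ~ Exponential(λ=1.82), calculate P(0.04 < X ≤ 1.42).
0.854345

We have X ~ Exponential(λ=1.82).

To find P(0.04 < X ≤ 1.42), we use:
P(0.04 < X ≤ 1.42) = P(X ≤ 1.42) - P(X ≤ 0.04)
                 = F(1.42) - F(0.04)
                 = 0.924559 - 0.070213
                 = 0.854345

So there's approximately a 85.4% chance that X falls in this range.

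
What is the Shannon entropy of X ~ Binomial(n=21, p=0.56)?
2.2403 nats

We have X ~ Binomial(n=21, p=0.56).

The Shannon entropy measures the uncertainty or information content of the distribution.

For a Binomial distribution with n=21, p=0.56:
H(X) = 2.2403 nats

(In bits, this would be 3.2321 bits.)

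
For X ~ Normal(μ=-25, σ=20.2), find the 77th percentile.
-10.0753

We have X ~ Normal(μ=-25, σ=20.2).

We want to find x such that P(X ≤ x) = 0.77.

This is the 77th percentile, which means 77% of values fall below this point.

Using the inverse CDF (quantile function):
x = F⁻¹(0.77) = -10.0753

Verification: P(X ≤ -10.0753) = 0.77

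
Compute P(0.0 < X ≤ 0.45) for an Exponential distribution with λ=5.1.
0.899239

We have X ~ Exponential(λ=5.1).

To find P(0.0 < X ≤ 0.45), we use:
P(0.0 < X ≤ 0.45) = P(X ≤ 0.45) - P(X ≤ 0.0)
                 = F(0.45) - F(0.0)
                 = 0.899239 - 0.000000
                 = 0.899239

So there's approximately a 89.9% chance that X falls in this range.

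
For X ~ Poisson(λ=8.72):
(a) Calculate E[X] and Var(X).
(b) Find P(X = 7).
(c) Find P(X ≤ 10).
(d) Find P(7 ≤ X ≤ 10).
(a) E[X] = 8.7200, Var(X) = 8.7200
(b) P(X = 7) = 0.124204
(c) P(X ≤ 10) = 0.738626
(d) P(7 ≤ X ≤ 10) = 0.505139

We have X ~ Poisson(λ=8.72).

(a) Moments:
E[X] = 8.7200
Var(X) = 8.7200
σ = √Var(X) = 2.9530

(b) Point probability using PMF:
P(X = 7) = 0.124204

(c) Cumulative probability using CDF:
P(X ≤ 10) = F(10) = 0.738626

(d) Range probability:
P(7 ≤ X ≤ 10) = P(X ≤ 10) - P(X ≤ 6)
                   = F(10) - F(6)
                   = 0.738626 - 0.233487
                   = 0.505139

This means approximately 50.5% of outcomes fall in the interval [7, 10].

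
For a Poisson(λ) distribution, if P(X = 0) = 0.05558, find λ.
λ = 2.8899

For a Poisson(λ) distribution, the PMF at 0 is:
P(X = 0) = λ^0 e^(-λ) / 0! = e^(-λ)

Given P(X = 0) = 0.05558:
e^(-λ) = 0.05558
-λ = ln(0.05558)
λ = -ln(0.05558) = 2.8899

Verification: e^(-2.8899) = 0.05558 ✓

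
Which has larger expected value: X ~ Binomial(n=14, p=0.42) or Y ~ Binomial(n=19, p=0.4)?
Y has larger mean (7.6000 > 5.8800)

Compute the expected value for each distribution:

X ~ Binomial(n=14, p=0.42):
E[X] = 5.8800

Y ~ Binomial(n=19, p=0.4):
E[Y] = 7.6000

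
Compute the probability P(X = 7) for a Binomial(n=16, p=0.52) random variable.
0.159082

We have X ~ Binomial(n=16, p=0.52).

For a Binomial distribution, the PMF gives us the probability of each outcome.

Using the PMF formula:
P(X = 7) = 0.159082

Rounded to 4 decimal places: 0.1591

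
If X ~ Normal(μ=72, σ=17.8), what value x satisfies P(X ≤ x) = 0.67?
79.8305

We have X ~ Normal(μ=72, σ=17.8).

We want to find x such that P(X ≤ x) = 0.67.

This is the 67th percentile, which means 67% of values fall below this point.

Using the inverse CDF (quantile function):
x = F⁻¹(0.67) = 79.8305

Verification: P(X ≤ 79.8305) = 0.67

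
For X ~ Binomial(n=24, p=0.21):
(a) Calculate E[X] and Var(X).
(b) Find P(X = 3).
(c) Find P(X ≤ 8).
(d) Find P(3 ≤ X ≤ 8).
(a) E[X] = 5.0400, Var(X) = 3.9816
(b) P(X = 3) = 0.132751
(c) P(X ≤ 8) = 0.952061
(d) P(3 ≤ X ≤ 8) = 0.858192

We have X ~ Binomial(n=24, p=0.21).

(a) Moments:
E[X] = 5.0400
Var(X) = 3.9816
σ = √Var(X) = 1.9954

(b) Point probability using PMF:
P(X = 3) = 0.132751

(c) Cumulative probability using CDF:
P(X ≤ 8) = F(8) = 0.952061

(d) Range probability:
P(3 ≤ X ≤ 8) = P(X ≤ 8) - P(X ≤ 2)
                   = F(8) - F(2)
                   = 0.952061 - 0.093868
                   = 0.858192

This means approximately 85.8% of outcomes fall in the interval [3, 8].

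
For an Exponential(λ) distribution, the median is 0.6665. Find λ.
λ = 1.0400

For X ~ Exponential(λ), the CDF is F(x) = 1 - e^(-λx).
The median m satisfies F(m) = 0.5:
1 - e^(-λm) = 0.5
e^(-λm) = 0.5
λm = ln(2)
m = ln(2) / λ

Given m = 0.6665:
λ = ln(2) / 0.6665 = 0.693147 / 0.6665 = 1.0400

Verification: ln(2) / 1.0400 = 0.6665 ✓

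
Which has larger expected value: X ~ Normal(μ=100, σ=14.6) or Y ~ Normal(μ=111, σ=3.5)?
Y has larger mean (111.0000 > 100.0000)

Compute the expected value for each distribution:

X ~ Normal(μ=100, σ=14.6):
E[X] = 100.0000

Y ~ Normal(μ=111, σ=3.5):
E[Y] = 111.0000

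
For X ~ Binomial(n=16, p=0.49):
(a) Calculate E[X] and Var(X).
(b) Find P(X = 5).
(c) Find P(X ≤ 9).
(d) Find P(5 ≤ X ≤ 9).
(a) E[X] = 7.8400, Var(X) = 3.9984
(b) P(X = 5) = 0.074909
(c) P(X ≤ 9) = 0.796447
(d) P(5 ≤ X ≤ 9) = 0.750894

We have X ~ Binomial(n=16, p=0.49).

(a) Moments:
E[X] = 7.8400
Var(X) = 3.9984
σ = √Var(X) = 1.9996

(b) Point probability using PMF:
P(X = 5) = 0.074909

(c) Cumulative probability using CDF:
P(X ≤ 9) = F(9) = 0.796447

(d) Range probability:
P(5 ≤ X ≤ 9) = P(X ≤ 9) - P(X ≤ 4)
                   = F(9) - F(4)
                   = 0.796447 - 0.045553
                   = 0.750894

This means approximately 75.1% of outcomes fall in the interval [5, 9].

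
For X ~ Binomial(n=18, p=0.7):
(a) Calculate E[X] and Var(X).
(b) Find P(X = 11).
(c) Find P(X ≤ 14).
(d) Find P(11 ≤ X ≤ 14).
(a) E[X] = 12.6000, Var(X) = 3.7800
(b) P(X = 11) = 0.137620
(c) P(X ≤ 14) = 0.835450
(d) P(11 ≤ X ≤ 14) = 0.694766

We have X ~ Binomial(n=18, p=0.7).

(a) Moments:
E[X] = 12.6000
Var(X) = 3.7800
σ = √Var(X) = 1.9442

(b) Point probability using PMF:
P(X = 11) = 0.137620

(c) Cumulative probability using CDF:
P(X ≤ 14) = F(14) = 0.835450

(d) Range probability:
P(11 ≤ X ≤ 14) = P(X ≤ 14) - P(X ≤ 10)
                   = F(14) - F(10)
                   = 0.835450 - 0.140683
                   = 0.694766

This means approximately 69.5% of outcomes fall in the interval [11, 14].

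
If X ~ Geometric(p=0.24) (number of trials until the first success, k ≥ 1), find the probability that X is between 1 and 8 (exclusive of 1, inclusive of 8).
0.648697

We have X ~ Geometric(p=0.24) (number of trials until the first success, k ≥ 1).

To find P(1 < X ≤ 8), we use:
P(1 < X ≤ 8) = P(X ≤ 8) - P(X ≤ 1)
                 = F(8) - F(1)
                 = 0.888697 - 0.240000
                 = 0.648697

So there's approximately a 64.9% chance that X falls in this range.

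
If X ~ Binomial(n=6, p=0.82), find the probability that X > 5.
0.304007

We have X ~ Binomial(n=6, p=0.82).

P(X > 5) = 1 - P(X ≤ 5)
                = 1 - F(5)
                = 1 - 0.695993
                = 0.304007

So there's approximately a 30.4% chance that X exceeds 5.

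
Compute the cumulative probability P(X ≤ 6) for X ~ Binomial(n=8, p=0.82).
0.436615

We have X ~ Binomial(n=8, p=0.82).

The CDF gives us P(X ≤ k).

Using the CDF:
P(X ≤ 6) = 0.436615

This means there's approximately a 43.7% chance that X is at most 6.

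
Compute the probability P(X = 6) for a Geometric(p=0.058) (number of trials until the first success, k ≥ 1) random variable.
0.043021

We have X ~ Geometric(p=0.058) (number of trials until the first success, k ≥ 1).

For a Geometric distribution, the PMF gives us the probability of each outcome.

Using the PMF formula:
P(X = 6) = 0.043021

Rounded to 4 decimal places: 0.0430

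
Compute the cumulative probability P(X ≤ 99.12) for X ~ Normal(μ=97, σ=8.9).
0.594138

We have X ~ Normal(μ=97, σ=8.9).

The CDF gives us P(X ≤ k).

Using the CDF:
P(X ≤ 99.12) = 0.594138

This means there's approximately a 59.4% chance that X is at most 99.12.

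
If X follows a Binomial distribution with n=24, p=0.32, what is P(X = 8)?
0.169008

We have X ~ Binomial(n=24, p=0.32).

For a Binomial distribution, the PMF gives us the probability of each outcome.

Using the PMF formula:
P(X = 8) = 0.169008

Rounded to 4 decimal places: 0.1690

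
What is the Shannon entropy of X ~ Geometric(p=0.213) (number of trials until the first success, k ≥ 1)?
2.4315 nats

We have X ~ Geometric(p=0.213) (number of trials until the first success, k ≥ 1).

The Shannon entropy measures the uncertainty or information content of the distribution.

For a Geometric distribution with p=0.213 (number of trials until the first success, k ≥ 1):
H(X) = 2.4315 nats

(In bits, this would be 3.5079 bits.)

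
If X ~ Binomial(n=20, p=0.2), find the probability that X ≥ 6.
0.195792

We have X ~ Binomial(n=20, p=0.2).

For discrete distributions, P(X ≥ 6) = 1 - P(X ≤ 5).

P(X ≤ 5) = 0.804208
P(X ≥ 6) = 1 - 0.804208 = 0.195792

So there's approximately a 19.6% chance that X is at least 6.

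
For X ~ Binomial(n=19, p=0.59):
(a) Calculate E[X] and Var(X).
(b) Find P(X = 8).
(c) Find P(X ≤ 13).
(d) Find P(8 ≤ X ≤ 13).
(a) E[X] = 11.2100, Var(X) = 4.5961
(b) P(X = 8) = 0.061074
(c) P(X ≤ 13) = 0.857859
(d) P(8 ≤ X ≤ 13) = 0.814950

We have X ~ Binomial(n=19, p=0.59).

(a) Moments:
E[X] = 11.2100
Var(X) = 4.5961
σ = √Var(X) = 2.1439

(b) Point probability using PMF:
P(X = 8) = 0.061074

(c) Cumulative probability using CDF:
P(X ≤ 13) = F(13) = 0.857859

(d) Range probability:
P(8 ≤ X ≤ 13) = P(X ≤ 13) - P(X ≤ 7)
                   = F(13) - F(7)
                   = 0.857859 - 0.042909
                   = 0.814950

This means approximately 81.5% of outcomes fall in the interval [8, 13].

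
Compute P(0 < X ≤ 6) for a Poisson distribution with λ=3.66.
0.895939

We have X ~ Poisson(λ=3.66).

To find P(0 < X ≤ 6), we use:
P(0 < X ≤ 6) = P(X ≤ 6) - P(X ≤ 0)
                 = F(6) - F(0)
                 = 0.921671 - 0.025733
                 = 0.895939

So there's approximately a 89.6% chance that X falls in this range.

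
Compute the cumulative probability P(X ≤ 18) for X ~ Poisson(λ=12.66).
0.942795

We have X ~ Poisson(λ=12.66).

The CDF gives us P(X ≤ k).

Using the CDF:
P(X ≤ 18) = 0.942795

This means there's approximately a 94.3% chance that X is at most 18.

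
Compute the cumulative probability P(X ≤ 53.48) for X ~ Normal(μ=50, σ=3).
0.876976

We have X ~ Normal(μ=50, σ=3).

The CDF gives us P(X ≤ k).

Using the CDF:
P(X ≤ 53.48) = 0.876976

This means there's approximately a 87.7% chance that X is at most 53.48.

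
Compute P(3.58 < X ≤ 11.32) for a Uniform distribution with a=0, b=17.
0.455294

We have X ~ Uniform(a=0, b=17).

To find P(3.58 < X ≤ 11.32), we use:
P(3.58 < X ≤ 11.32) = P(X ≤ 11.32) - P(X ≤ 3.58)
                 = F(11.32) - F(3.58)
                 = 0.665882 - 0.210588
                 = 0.455294

So there's approximately a 45.5% chance that X falls in this range.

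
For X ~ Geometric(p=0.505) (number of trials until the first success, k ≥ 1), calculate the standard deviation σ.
1.3932

We have X ~ Geometric(p=0.505) (number of trials until the first success, k ≥ 1).

For a Geometric distribution with p=0.505 (number of trials until the first success, k ≥ 1):
σ = √Var(X) = 1.3932

The standard deviation is the square root of the variance.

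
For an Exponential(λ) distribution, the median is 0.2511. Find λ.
λ = 2.7604

For X ~ Exponential(λ), the CDF is F(x) = 1 - e^(-λx).
The median m satisfies F(m) = 0.5:
1 - e^(-λm) = 0.5
e^(-λm) = 0.5
λm = ln(2)
m = ln(2) / λ

Given m = 0.2511:
λ = ln(2) / 0.2511 = 0.693147 / 0.2511 = 2.7604

Verification: ln(2) / 2.7604 = 0.2511 ✓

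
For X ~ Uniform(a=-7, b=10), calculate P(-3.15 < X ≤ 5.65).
0.517647

We have X ~ Uniform(a=-7, b=10).

To find P(-3.15 < X ≤ 5.65), we use:
P(-3.15 < X ≤ 5.65) = P(X ≤ 5.65) - P(X ≤ -3.15)
                 = F(5.65) - F(-3.15)
                 = 0.744118 - 0.226471
                 = 0.517647

So there's approximately a 51.8% chance that X falls in this range.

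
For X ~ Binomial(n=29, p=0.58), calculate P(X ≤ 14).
0.190857

We have X ~ Binomial(n=29, p=0.58).

The CDF gives us P(X ≤ k).

Using the CDF:
P(X ≤ 14) = 0.190857

This means there's approximately a 19.1% chance that X is at most 14.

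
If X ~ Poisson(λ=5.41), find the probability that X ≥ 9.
0.098162

We have X ~ Poisson(λ=5.41).

For discrete distributions, P(X ≥ 9) = 1 - P(X ≤ 8).

P(X ≤ 8) = 0.901838
P(X ≥ 9) = 1 - 0.901838 = 0.098162

So there's approximately a 9.8% chance that X is at least 9.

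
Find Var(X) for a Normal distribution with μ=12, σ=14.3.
204.4900

We have X ~ Normal(μ=12, σ=14.3).

For a Normal distribution with μ=12, σ=14.3:
Var(X) = 204.4900

The variance measures the spread of the distribution around the mean.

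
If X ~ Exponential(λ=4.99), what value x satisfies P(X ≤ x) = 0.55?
0.1600

We have X ~ Exponential(λ=4.99).

We want to find x such that P(X ≤ x) = 0.55.

This is the 55th percentile, which means 55% of values fall below this point.

Using the inverse CDF (quantile function):
x = F⁻¹(0.55) = 0.1600

Verification: P(X ≤ 0.1600) = 0.55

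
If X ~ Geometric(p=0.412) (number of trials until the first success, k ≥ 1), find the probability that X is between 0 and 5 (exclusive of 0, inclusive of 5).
0.929711

We have X ~ Geometric(p=0.412) (number of trials until the first success, k ≥ 1).

To find P(0 < X ≤ 5), we use:
P(0 < X ≤ 5) = P(X ≤ 5) - P(X ≤ 0)
                 = F(5) - F(0)
                 = 0.929711 - 0.000000
                 = 0.929711

So there's approximately a 93.0% chance that X falls in this range.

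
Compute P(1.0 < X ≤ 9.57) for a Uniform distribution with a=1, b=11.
0.857000

We have X ~ Uniform(a=1, b=11).

To find P(1.0 < X ≤ 9.57), we use:
P(1.0 < X ≤ 9.57) = P(X ≤ 9.57) - P(X ≤ 1.0)
                 = F(9.57) - F(1.0)
                 = 0.857000 - 0.000000
                 = 0.857000

So there's approximately a 85.7% chance that X falls in this range.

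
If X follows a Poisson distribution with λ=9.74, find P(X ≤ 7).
0.244559

We have X ~ Poisson(λ=9.74).

The CDF gives us P(X ≤ k).

Using the CDF:
P(X ≤ 7) = 0.244559

This means there's approximately a 24.5% chance that X is at most 7.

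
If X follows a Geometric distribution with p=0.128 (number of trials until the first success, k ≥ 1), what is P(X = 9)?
0.042790

We have X ~ Geometric(p=0.128) (number of trials until the first success, k ≥ 1).

For a Geometric distribution, the PMF gives us the probability of each outcome.

Using the PMF formula:
P(X = 9) = 0.042790

Rounded to 4 decimal places: 0.0428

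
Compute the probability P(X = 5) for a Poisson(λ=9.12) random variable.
0.057548

We have X ~ Poisson(λ=9.12).

For a Poisson distribution, the PMF gives us the probability of each outcome.

Using the PMF formula:
P(X = 5) = 0.057548

Rounded to 4 decimal places: 0.0575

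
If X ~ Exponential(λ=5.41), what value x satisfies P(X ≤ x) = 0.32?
0.0713

We have X ~ Exponential(λ=5.41).

We want to find x such that P(X ≤ x) = 0.32.

This is the 32nd percentile, which means 32% of values fall below this point.

Using the inverse CDF (quantile function):
x = F⁻¹(0.32) = 0.0713

Verification: P(X ≤ 0.0713) = 0.32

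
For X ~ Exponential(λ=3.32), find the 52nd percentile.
0.2211

We have X ~ Exponential(λ=3.32).

We want to find x such that P(X ≤ x) = 0.52.

This is the 52nd percentile, which means 52% of values fall below this point.

Using the inverse CDF (quantile function):
x = F⁻¹(0.52) = 0.2211

Verification: P(X ≤ 0.2211) = 0.52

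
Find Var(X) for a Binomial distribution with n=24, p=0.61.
5.7096

We have X ~ Binomial(n=24, p=0.61).

For a Binomial distribution with n=24, p=0.61:
Var(X) = 5.7096

The variance measures the spread of the distribution around the mean.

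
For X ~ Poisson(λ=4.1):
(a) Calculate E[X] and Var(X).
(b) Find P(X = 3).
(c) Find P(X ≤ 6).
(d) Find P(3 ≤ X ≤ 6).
(a) E[X] = 4.1000, Var(X) = 4.1000
(b) P(X = 3) = 0.190368
(c) P(X ≤ 6) = 0.878648
(d) P(3 ≤ X ≤ 6) = 0.654834

We have X ~ Poisson(λ=4.1).

(a) Moments:
E[X] = 4.1000
Var(X) = 4.1000
σ = √Var(X) = 2.0248

(b) Point probability using PMF:
P(X = 3) = 0.190368

(c) Cumulative probability using CDF:
P(X ≤ 6) = F(6) = 0.878648

(d) Range probability:
P(3 ≤ X ≤ 6) = P(X ≤ 6) - P(X ≤ 2)
                   = F(6) - F(2)
                   = 0.878648 - 0.223814
                   = 0.654834

This means approximately 65.5% of outcomes fall in the interval [3, 6].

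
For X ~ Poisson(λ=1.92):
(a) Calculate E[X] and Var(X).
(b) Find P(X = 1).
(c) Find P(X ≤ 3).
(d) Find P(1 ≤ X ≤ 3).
(a) E[X] = 1.9200, Var(X) = 1.9200
(b) P(X = 1) = 0.281485
(c) P(X ≤ 3) = 0.871263
(d) P(1 ≤ X ≤ 3) = 0.724656

We have X ~ Poisson(λ=1.92).

(a) Moments:
E[X] = 1.9200
Var(X) = 1.9200
σ = √Var(X) = 1.3856

(b) Point probability using PMF:
P(X = 1) = 0.281485

(c) Cumulative probability using CDF:
P(X ≤ 3) = F(3) = 0.871263

(d) Range probability:
P(1 ≤ X ≤ 3) = P(X ≤ 3) - P(X ≤ 0)
                   = F(3) - F(0)
                   = 0.871263 - 0.146607
                   = 0.724656

This means approximately 72.5% of outcomes fall in the interval [1, 3].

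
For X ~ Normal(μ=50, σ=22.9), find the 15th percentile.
26.2657

We have X ~ Normal(μ=50, σ=22.9).

We want to find x such that P(X ≤ x) = 0.15.

This is the 15th percentile, which means 15% of values fall below this point.

Using the inverse CDF (quantile function):
x = F⁻¹(0.15) = 26.2657

Verification: P(X ≤ 26.2657) = 0.15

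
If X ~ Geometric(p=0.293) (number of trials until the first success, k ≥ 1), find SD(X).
2.8697

We have X ~ Geometric(p=0.293) (number of trials until the first success, k ≥ 1).

For a Geometric distribution with p=0.293 (number of trials until the first success, k ≥ 1):
σ = √Var(X) = 2.8697

The standard deviation is the square root of the variance.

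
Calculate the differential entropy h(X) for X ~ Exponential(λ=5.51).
-0.7066 nats

We have X ~ Exponential(λ=5.51).

The differential entropy measures the uncertainty or information content of the distribution.

For an Exponential distribution with λ=5.51:
h(X) = -0.7066 nats

(In bits, this would be -1.0194 bits.)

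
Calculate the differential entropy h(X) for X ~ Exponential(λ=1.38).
0.6779 nats

We have X ~ Exponential(λ=1.38).

The differential entropy measures the uncertainty or information content of the distribution.

For an Exponential distribution with λ=1.38:
h(X) = 0.6779 nats

(In bits, this would be 0.9780 bits.)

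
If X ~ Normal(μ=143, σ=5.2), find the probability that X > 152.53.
0.033424

We have X ~ Normal(μ=143, σ=5.2).

P(X > 152.53) = 1 - P(X ≤ 152.53)
                = 1 - F(152.53)
                = 1 - 0.966576
                = 0.033424

So there's approximately a 3.3% chance that X exceeds 152.53.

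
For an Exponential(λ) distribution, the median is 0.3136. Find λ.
λ = 2.2103

For X ~ Exponential(λ), the CDF is F(x) = 1 - e^(-λx).
The median m satisfies F(m) = 0.5:
1 - e^(-λm) = 0.5
e^(-λm) = 0.5
λm = ln(2)
m = ln(2) / λ

Given m = 0.3136:
λ = ln(2) / 0.3136 = 0.693147 / 0.3136 = 2.2103

Verification: ln(2) / 2.2103 = 0.3136 ✓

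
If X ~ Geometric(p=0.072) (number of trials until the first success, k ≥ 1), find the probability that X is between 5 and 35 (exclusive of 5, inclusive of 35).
0.615096

We have X ~ Geometric(p=0.072) (number of trials until the first success, k ≥ 1).

To find P(5 < X ≤ 35), we use:
P(5 < X ≤ 35) = P(X ≤ 35) - P(X ≤ 5)
                 = F(35) - F(5)
                 = 0.926856 - 0.311760
                 = 0.615096

So there's approximately a 61.5% chance that X falls in this range.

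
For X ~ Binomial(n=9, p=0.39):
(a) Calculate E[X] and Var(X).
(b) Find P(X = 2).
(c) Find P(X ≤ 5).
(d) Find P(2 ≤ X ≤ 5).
(a) E[X] = 3.5100, Var(X) = 2.1411
(b) P(X = 2) = 0.172084
(c) P(X ≤ 5) = 0.911380
(d) P(2 ≤ X ≤ 5) = 0.832397

We have X ~ Binomial(n=9, p=0.39).

(a) Moments:
E[X] = 3.5100
Var(X) = 2.1411
σ = √Var(X) = 1.4632

(b) Point probability using PMF:
P(X = 2) = 0.172084

(c) Cumulative probability using CDF:
P(X ≤ 5) = F(5) = 0.911380

(d) Range probability:
P(2 ≤ X ≤ 5) = P(X ≤ 5) - P(X ≤ 1)
                   = F(5) - F(1)
                   = 0.911380 - 0.078983
                   = 0.832397

This means approximately 83.2% of outcomes fall in the interval [2, 5].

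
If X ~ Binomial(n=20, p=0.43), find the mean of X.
8.6000

We have X ~ Binomial(n=20, p=0.43).

For a Binomial distribution with n=20, p=0.43:
E[X] = 8.6000

This is the expected (average) value of X.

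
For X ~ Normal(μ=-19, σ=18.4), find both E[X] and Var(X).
E[X] = -19.0000, Var(X) = 338.5600

We have X ~ Normal(μ=-19, σ=18.4).

For a Normal distribution with μ=-19, σ=18.4:

Expected value:
E[X] = -19.0000

Variance:
Var(X) = 338.5600

Standard deviation:
σ = √Var(X) = 18.4000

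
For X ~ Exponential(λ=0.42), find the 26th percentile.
0.7169

We have X ~ Exponential(λ=0.42).

We want to find x such that P(X ≤ x) = 0.26.

This is the 26th percentile, which means 26% of values fall below this point.

Using the inverse CDF (quantile function):
x = F⁻¹(0.26) = 0.7169

Verification: P(X ≤ 0.7169) = 0.26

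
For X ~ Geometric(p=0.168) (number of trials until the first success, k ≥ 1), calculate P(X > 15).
0.063365

We have X ~ Geometric(p=0.168) (number of trials until the first success, k ≥ 1).

P(X > 15) = 1 - P(X ≤ 15)
                = 1 - F(15)
                = 1 - 0.936635
                = 0.063365

So there's approximately a 6.3% chance that X exceeds 15.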